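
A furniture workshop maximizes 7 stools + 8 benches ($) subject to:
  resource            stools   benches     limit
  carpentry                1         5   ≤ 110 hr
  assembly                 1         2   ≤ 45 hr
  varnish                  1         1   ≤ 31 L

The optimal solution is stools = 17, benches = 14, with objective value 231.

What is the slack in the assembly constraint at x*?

0

assembly used = 1·17 + 2·14 = 45; slack = 45 − 45 = 0.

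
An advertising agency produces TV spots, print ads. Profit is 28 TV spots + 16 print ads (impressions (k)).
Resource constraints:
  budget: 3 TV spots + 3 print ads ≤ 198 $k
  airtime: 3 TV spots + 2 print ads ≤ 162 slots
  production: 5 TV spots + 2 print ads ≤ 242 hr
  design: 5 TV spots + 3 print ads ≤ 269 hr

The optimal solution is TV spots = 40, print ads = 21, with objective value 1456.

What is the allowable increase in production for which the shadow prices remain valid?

24

Binding constraints: airtime, production. The basis is B = [[3,2],[5,2]] with det -4.
Per unit increase in production, x* moves by d = (0.5, -0.75).
The basis stays optimal until design becomes binding; allowable increase = 24 hr.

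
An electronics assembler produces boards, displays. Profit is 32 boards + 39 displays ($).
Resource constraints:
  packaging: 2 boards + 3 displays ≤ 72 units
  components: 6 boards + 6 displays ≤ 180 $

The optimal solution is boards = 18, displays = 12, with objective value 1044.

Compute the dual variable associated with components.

3

Check each constraint at x*: packaging 72/72 (tight); components 180/180 (tight).
Dual feasibility on the basic columns requires 2·y_packaging + 6·y_components = 32, 3·y_packaging + 6·y_components = 39.
→ y_packaging = 7 and y_components = 3.
Shadow price of components = 3.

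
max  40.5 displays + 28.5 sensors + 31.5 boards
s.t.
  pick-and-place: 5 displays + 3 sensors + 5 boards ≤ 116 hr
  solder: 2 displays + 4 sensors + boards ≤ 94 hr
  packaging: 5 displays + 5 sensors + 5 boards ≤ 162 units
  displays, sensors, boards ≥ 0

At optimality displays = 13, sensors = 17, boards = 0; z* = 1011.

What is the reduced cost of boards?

Binding: pick-and-place and solder. Non-binding: packaging (12 unused).
Since packaging is not tight, its dual is 0.
The binding rows give the dual system: 5·y_pick-and-place + 2·y_solder = 40.5 and 3·y_pick-and-place + 4·y_solder = 28.5.
This yields shadow prices y_pick-and-place = 7.5, y_solder = 1.5.
Reduced cost of boards: c₃ − yᵀa₃ = 31.5 − (7.5·5 + 1.5·1) = 31.5 − 39 = -7.5.

-7.5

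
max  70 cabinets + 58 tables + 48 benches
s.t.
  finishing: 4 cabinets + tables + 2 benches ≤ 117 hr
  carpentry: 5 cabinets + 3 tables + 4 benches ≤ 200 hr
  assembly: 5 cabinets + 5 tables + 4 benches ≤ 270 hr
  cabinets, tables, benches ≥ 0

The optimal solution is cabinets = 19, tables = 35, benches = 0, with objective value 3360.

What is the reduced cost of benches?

At the optimum: finishing uses 111 of 117 (slack = 6); carpentry uses 200 of 200 (binding); assembly uses 270 of 270 (binding).
Slack constraints have shadow price 0 (complementary slackness).
Dual feasibility on the basic columns requires 5·y_carpentry + 5·y_assembly = 70, 3·y_carpentry + 5·y_assembly = 58.
Solving: y_carpentry = 6, y_assembly = 8.
Reduced cost of benches: c₃ − yᵀa₃ = 48 − (6·4 + 8·4) = 48 − 56 = -8.

-8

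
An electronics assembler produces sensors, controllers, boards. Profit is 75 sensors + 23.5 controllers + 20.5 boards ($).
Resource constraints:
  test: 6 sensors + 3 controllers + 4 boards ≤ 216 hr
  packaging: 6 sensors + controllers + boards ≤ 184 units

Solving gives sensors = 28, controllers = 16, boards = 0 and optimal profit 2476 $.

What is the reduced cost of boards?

-8.5

Both test and packaging are binding at x*.
From A_Bᵀ y = c: 6·y_test + 6·y_packaging = 75; 3·y_test + 1·y_packaging = 23.5.
This yields shadow prices y_test = 5.5, y_packaging = 7.
Reduced cost of boards: c₃ − yᵀa₃ = 20.5 − (5.5·4 + 7·1) = 20.5 − 29 = -8.5.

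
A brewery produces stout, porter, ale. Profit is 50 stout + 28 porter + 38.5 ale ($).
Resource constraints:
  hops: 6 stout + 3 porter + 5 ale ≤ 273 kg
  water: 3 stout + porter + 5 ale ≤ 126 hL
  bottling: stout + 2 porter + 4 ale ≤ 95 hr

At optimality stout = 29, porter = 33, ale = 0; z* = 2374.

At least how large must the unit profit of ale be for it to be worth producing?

48

Check each constraint at x*: hops 273/273 (tight); water 120/126 (slack 6); bottling 95/95 (tight).
Slack constraints have shadow price 0 (complementary slackness).
From A_Bᵀ y = c: 6·y_hops + 1·y_bottling = 50; 3·y_hops + 2·y_bottling = 28.
Solving: y_hops = 8, y_bottling = 2.
ale enters the basis when its profit ≥ yᵀa₃ = 8·5 + 2·4 = 48.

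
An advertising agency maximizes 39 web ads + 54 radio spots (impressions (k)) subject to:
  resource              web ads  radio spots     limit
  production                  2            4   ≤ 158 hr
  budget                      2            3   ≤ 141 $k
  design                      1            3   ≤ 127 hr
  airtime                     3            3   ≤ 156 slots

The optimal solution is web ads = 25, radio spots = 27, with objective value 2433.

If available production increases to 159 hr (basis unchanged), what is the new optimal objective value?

At the optimum: production uses 158 of 158 (binding); budget uses 131 of 141 (slack = 10); design uses 106 of 127 (slack = 21); airtime uses 156 of 156 (binding).
By complementary slackness, y = 0 for the non-binding constraints.
The binding rows give the dual system: 2·y_production + 3·y_airtime = 39 and 4·y_production + 3·y_airtime = 54.
→ y_production = 7.5 and y_airtime = 8.
Δz = y_production·Δb = 7.5 × (1) = 7.5, so new z* = 2433 + 7.5 = 2440.5.

2440.5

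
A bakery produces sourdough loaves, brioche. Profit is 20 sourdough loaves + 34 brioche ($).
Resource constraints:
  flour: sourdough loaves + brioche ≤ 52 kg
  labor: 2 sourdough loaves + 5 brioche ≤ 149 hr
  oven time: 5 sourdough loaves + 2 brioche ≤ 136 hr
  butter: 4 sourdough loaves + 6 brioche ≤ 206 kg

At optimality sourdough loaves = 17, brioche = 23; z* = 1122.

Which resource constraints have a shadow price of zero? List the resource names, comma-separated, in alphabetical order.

flour, oven time

flour: 40/52 (slack 12)
labor: 149/149 (binding)
oven time: 131/136 (slack 5)
butter: 206/206 (binding)
By complementary slackness, a constraint with positive slack has shadow price 0 → flour, oven time.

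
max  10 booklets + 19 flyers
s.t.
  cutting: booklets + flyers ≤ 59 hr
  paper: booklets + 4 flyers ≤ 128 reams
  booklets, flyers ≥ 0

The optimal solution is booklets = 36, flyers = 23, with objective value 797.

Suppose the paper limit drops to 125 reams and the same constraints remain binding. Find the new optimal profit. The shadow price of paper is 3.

Δb = -3, so new z* = 797 + (3)·(-3) = 797 − 9 = 788.

788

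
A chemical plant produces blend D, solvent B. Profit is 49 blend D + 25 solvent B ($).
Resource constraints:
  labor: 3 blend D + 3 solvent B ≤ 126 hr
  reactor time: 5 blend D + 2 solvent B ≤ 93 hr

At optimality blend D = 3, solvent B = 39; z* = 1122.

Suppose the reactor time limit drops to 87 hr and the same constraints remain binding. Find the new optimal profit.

1074

Both labor and reactor time are binding at x*.
The binding rows give the dual system: 3·y_labor + 5·y_reactor time = 49 and 3·y_labor + 2·y_reactor time = 25.
This yields shadow prices y_labor = 3, y_reactor time = 8.
Δz = y_reactor time·Δb = 8 × (-6) = -48, so new z* = 1122 − 48 = 1074.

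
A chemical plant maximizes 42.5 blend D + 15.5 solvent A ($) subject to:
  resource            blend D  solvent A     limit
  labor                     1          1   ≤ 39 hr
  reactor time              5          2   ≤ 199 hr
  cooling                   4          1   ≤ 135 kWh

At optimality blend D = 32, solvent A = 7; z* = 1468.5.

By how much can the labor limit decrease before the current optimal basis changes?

Binding constraints: labor, cooling. The basis is B = [[1,1],[4,1]] with det -3.
Per unit decrease in labor, x* moves by d = (0.3333, -1.3333).
The basis stays optimal until solvent A reaches 0; allowable decrease = 5.25 hr.

5.25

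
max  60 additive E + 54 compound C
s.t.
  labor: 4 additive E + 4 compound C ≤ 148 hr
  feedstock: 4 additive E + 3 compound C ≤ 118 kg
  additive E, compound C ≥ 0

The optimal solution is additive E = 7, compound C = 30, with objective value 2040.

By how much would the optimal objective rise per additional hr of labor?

9

Check each constraint at x*: labor 148/148 (tight); feedstock 118/118 (tight).
The binding rows give the dual system: 4·y_labor + 4·y_feedstock = 60 and 4·y_labor + 3·y_feedstock = 54.
This yields shadow prices y_labor = 9, y_feedstock = 6.
Shadow price of labor = 9.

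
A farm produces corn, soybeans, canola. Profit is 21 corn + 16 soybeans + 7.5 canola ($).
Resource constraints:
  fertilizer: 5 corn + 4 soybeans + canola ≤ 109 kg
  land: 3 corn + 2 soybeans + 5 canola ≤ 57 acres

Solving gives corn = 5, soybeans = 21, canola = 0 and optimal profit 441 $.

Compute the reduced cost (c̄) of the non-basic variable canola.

-5.5

At the optimum: fertilizer uses 109 of 109 (binding); land uses 57 of 57 (binding).
Dual feasibility on the basic columns requires 5·y_fertilizer + 3·y_land = 21, 4·y_fertilizer + 2·y_land = 16.
→ y_fertilizer = 3 and y_land = 2.
Reduced cost of canola: c₃ − yᵀa₃ = 7.5 − (3·1 + 2·5) = 7.5 − 13 = -5.5.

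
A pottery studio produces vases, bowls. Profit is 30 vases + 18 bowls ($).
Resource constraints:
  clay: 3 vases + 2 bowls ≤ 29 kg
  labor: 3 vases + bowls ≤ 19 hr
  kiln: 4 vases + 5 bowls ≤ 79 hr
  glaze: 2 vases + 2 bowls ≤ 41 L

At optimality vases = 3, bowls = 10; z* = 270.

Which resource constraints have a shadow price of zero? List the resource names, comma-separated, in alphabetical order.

glaze, kiln

clay: 29/29 (binding)
labor: 19/19 (binding)
kiln: 62/79 (slack 17)
glaze: 26/41 (slack 15)
By complementary slackness, a constraint with positive slack has shadow price 0 → glaze, kiln.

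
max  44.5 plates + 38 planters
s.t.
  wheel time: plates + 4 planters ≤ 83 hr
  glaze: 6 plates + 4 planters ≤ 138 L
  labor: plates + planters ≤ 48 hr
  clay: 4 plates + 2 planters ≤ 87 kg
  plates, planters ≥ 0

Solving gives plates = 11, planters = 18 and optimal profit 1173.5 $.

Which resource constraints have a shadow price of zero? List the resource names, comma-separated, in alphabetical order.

wheel time: 83/83 (binding)
glaze: 138/138 (binding)
labor: 29/48 (slack 19)
clay: 80/87 (slack 7)
By complementary slackness, a constraint with positive slack has shadow price 0 → clay, labor.

clay, labor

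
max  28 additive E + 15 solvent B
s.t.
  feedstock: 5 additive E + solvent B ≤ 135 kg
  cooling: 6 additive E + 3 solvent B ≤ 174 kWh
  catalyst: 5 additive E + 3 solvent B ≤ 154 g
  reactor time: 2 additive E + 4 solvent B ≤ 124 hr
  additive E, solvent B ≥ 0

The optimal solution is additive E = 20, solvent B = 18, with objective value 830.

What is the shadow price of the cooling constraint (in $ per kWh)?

Binding: cooling and catalyst. Non-binding: feedstock (17 unused), reactor time (12 unused).
Since feedstock, reactor time are not tight, their duals are 0.
The binding rows give the dual system: 6·y_cooling + 5·y_catalyst = 28 and 3·y_cooling + 3·y_catalyst = 15.
This yields shadow prices y_cooling = 3, y_catalyst = 2.
Shadow price of cooling = 3.

3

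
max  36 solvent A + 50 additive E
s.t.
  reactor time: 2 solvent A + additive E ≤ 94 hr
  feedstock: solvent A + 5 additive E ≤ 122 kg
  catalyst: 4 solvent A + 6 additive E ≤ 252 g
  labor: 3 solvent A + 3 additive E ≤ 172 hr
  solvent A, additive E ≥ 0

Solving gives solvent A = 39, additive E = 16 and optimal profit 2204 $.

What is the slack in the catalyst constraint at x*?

0

catalyst used = 4·39 + 6·16 = 252; slack = 252 − 252 = 0.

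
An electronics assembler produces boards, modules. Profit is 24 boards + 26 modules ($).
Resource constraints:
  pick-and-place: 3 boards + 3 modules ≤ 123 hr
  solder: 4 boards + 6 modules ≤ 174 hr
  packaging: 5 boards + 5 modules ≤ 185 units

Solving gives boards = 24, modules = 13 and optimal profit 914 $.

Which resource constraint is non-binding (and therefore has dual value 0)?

pick-and-place

pick-and-place: 111/123 (slack 12)
solder: 174/174 (binding)
packaging: 185/185 (binding)
By complementary slackness, a constraint with positive slack has shadow price 0 → pick-and-place.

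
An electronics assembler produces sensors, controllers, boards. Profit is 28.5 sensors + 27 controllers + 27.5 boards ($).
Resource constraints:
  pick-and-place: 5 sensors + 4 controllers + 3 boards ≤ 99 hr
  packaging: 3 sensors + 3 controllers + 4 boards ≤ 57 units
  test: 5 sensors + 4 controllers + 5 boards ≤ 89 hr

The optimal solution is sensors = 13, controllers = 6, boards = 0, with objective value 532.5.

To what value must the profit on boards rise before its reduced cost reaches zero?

Check each constraint at x*: pick-and-place 89/99 (slack 10); packaging 57/57 (tight); test 89/89 (tight).
By complementary slackness, y = 0 for the non-binding constraint.
The binding rows give the dual system: 3·y_packaging + 5·y_test = 28.5 and 3·y_packaging + 4·y_test = 27.
Solving: y_packaging = 7, y_test = 1.5.
boards enters the basis when its profit ≥ yᵀa₃ = 7·4 + 1.5·5 = 35.5.

35.5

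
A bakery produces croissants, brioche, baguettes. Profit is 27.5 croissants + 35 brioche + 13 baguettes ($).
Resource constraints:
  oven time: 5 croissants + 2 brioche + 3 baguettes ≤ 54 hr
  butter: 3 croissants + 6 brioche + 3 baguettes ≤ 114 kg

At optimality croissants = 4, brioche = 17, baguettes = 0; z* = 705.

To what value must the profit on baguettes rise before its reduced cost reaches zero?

22.5

Check each constraint at x*: oven time 54/54 (tight); butter 114/114 (tight).
Dual feasibility on the basic columns requires 5·y_oven time + 3·y_butter = 27.5, 2·y_oven time + 6·y_butter = 35.
→ y_oven time = 2.5 and y_butter = 5.
baguettes enters the basis when its profit ≥ yᵀa₃ = 2.5·3 + 5·3 = 22.5.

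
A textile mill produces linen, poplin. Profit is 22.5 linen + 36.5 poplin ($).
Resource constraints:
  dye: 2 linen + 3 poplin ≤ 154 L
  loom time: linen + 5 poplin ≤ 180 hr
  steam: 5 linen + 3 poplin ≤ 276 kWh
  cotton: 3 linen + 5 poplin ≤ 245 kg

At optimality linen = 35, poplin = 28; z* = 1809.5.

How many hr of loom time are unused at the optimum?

loom time used = 1·35 + 5·28 = 175; slack = 180 − 175 = 5.

5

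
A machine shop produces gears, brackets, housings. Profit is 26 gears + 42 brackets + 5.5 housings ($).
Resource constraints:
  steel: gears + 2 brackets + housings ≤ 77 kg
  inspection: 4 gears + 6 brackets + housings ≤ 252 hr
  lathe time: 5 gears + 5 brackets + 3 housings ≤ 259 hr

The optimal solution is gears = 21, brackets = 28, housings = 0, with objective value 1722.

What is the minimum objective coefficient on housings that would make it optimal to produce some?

Binding: steel and inspection. Non-binding: lathe time (14 unused).
Slack constraints have shadow price 0 (complementary slackness).
From A_Bᵀ y = c: 1·y_steel + 4·y_inspection = 26; 2·y_steel + 6·y_inspection = 42.
This yields shadow prices y_steel = 6, y_inspection = 5.
housings enters the basis when its profit ≥ yᵀa₃ = 6·1 + 5·1 = 11.

11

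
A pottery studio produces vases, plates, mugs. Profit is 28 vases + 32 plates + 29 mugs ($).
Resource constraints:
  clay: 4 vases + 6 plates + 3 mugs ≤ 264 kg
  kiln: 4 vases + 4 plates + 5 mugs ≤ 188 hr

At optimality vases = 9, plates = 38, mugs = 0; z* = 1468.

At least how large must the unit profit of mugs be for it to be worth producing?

31

At the optimum: clay uses 264 of 264 (binding); kiln uses 188 of 188 (binding).
From A_Bᵀ y = c: 4·y_clay + 4·y_kiln = 28; 6·y_clay + 4·y_kiln = 32.
This yields shadow prices y_clay = 2, y_kiln = 5.
mugs enters the basis when its profit ≥ yᵀa₃ = 2·3 + 5·5 = 31.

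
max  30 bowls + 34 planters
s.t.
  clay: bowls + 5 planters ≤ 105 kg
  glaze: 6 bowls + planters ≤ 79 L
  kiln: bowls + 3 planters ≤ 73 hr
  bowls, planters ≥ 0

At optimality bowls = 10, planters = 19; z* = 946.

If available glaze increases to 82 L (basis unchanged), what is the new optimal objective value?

958

Binding: clay and glaze. Non-binding: kiln (6 unused).
Slack constraints have shadow price 0 (complementary slackness).
From A_Bᵀ y = c: 1·y_clay + 6·y_glaze = 30; 5·y_clay + 1·y_glaze = 34.
Solving: y_clay = 6, y_glaze = 4.
Δz = y_glaze·Δb = 4 × (3) = 12, so new z* = 946 + 12 = 958.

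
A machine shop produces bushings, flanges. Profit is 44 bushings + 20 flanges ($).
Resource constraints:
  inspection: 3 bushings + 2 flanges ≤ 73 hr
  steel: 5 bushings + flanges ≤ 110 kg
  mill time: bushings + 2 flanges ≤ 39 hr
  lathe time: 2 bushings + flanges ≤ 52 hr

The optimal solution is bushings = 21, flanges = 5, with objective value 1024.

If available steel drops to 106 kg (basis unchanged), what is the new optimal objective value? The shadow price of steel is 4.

Δb = -4, so new z* = 1024 + (4)·(-4) = 1024 − 16 = 1008.

1008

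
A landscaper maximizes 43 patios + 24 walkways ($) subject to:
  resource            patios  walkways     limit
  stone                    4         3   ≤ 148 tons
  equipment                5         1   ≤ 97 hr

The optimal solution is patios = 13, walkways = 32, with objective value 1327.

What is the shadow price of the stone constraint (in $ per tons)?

7

Both stone and equipment are binding at x*.
Dual feasibility on the basic columns requires 4·y_stone + 5·y_equipment = 43, 3·y_stone + 1·y_equipment = 24.
This yields shadow prices y_stone = 7, y_equipment = 3.
Shadow price of stone = 7.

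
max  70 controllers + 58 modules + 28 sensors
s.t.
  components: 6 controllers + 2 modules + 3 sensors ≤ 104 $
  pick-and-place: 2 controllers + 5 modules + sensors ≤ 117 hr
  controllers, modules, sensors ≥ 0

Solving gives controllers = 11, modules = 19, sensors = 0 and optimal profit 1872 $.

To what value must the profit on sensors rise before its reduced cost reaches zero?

35

Check each constraint at x*: components 104/104 (tight); pick-and-place 117/117 (tight).
Dual feasibility on the basic columns requires 6·y_components + 2·y_pick-and-place = 70, 2·y_components + 5·y_pick-and-place = 58.
Solving: y_components = 9, y_pick-and-place = 8.
sensors enters the basis when its profit ≥ yᵀa₃ = 9·3 + 8·1 = 35.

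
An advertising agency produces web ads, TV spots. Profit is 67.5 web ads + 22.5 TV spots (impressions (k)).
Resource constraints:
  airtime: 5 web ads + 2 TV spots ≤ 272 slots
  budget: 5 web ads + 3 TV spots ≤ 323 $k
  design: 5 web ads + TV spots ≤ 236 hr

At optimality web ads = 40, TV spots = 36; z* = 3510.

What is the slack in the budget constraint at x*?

budget used = 5·40 + 3·36 = 308; slack = 323 − 308 = 15.

15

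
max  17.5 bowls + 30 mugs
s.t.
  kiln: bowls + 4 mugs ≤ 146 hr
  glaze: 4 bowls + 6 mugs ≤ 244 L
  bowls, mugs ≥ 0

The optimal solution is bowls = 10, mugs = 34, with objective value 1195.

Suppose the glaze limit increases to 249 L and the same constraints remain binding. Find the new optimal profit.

1215

Both kiln and glaze are binding at x*.
From A_Bᵀ y = c: 1·y_kiln + 4·y_glaze = 17.5; 4·y_kiln + 6·y_glaze = 30.
Solving: y_kiln = 1.5, y_glaze = 4.
Δz = y_glaze·Δb = 4 × (5) = 20, so new z* = 1195 + 20 = 1215.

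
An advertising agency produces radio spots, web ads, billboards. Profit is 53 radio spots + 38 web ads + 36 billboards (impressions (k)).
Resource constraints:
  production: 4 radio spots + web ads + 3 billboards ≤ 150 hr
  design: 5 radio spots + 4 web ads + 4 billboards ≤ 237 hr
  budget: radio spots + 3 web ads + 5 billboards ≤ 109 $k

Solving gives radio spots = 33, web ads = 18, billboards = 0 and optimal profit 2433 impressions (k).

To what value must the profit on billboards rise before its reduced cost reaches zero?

42

Binding: production and design. Non-binding: budget (22 unused).
Slack constraints have shadow price 0 (complementary slackness).
Dual feasibility on the basic columns requires 4·y_production + 5·y_design = 53, 1·y_production + 4·y_design = 38.
This yields shadow prices y_production = 2, y_design = 9.
billboards enters the basis when its profit ≥ yᵀa₃ = 2·3 + 9·4 = 42.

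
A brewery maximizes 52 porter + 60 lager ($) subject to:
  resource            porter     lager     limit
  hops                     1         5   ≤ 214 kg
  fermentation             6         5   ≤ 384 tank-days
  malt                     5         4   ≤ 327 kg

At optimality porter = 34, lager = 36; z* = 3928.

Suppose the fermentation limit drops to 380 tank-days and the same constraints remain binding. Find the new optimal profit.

At the optimum: hops uses 214 of 214 (binding); fermentation uses 384 of 384 (binding); malt uses 314 of 327 (slack = 13).
Slack constraints have shadow price 0 (complementary slackness).
Dual feasibility on the basic columns requires 1·y_hops + 6·y_fermentation = 52, 5·y_hops + 5·y_fermentation = 60.
This yields shadow prices y_hops = 4, y_fermentation = 8.
Δz = y_fermentation·Δb = 8 × (-4) = -32, so new z* = 3928 − 32 = 3896.

3896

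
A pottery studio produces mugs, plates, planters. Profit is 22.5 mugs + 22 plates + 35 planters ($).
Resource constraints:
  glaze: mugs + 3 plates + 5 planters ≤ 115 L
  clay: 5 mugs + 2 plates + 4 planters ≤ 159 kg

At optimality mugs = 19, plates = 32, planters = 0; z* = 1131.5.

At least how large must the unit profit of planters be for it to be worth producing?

39

Both glaze and clay are binding at x*.
Dual feasibility on the basic columns requires 1·y_glaze + 5·y_clay = 22.5, 3·y_glaze + 2·y_clay = 22.
→ y_glaze = 5 and y_clay = 3.5.
planters enters the basis when its profit ≥ yᵀa₃ = 5·5 + 3.5·4 = 39.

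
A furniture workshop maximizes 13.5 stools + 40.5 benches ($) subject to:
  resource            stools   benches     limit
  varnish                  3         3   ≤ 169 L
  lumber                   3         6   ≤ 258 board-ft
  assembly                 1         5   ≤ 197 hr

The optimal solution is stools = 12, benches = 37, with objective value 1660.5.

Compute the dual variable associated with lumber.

3

Binding: lumber and assembly. Non-binding: varnish (22 unused).
Since varnish is not tight, its dual is 0.
Dual feasibility on the basic columns requires 3·y_lumber + 1·y_assembly = 13.5, 6·y_lumber + 5·y_assembly = 40.5.
Solving: y_lumber = 3, y_assembly = 4.5.
Shadow price of lumber = 3.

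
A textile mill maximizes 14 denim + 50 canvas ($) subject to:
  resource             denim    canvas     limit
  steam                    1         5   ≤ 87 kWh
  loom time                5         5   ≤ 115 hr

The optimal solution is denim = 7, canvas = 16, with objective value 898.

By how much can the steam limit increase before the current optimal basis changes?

Binding constraints: steam, loom time. The basis is B = [[1,5],[5,5]] with det -20.
Per unit increase in steam, x* moves by d = (-0.25, 0.25).
The basis stays optimal until denim reaches 0; allowable increase = 28 kWh.

28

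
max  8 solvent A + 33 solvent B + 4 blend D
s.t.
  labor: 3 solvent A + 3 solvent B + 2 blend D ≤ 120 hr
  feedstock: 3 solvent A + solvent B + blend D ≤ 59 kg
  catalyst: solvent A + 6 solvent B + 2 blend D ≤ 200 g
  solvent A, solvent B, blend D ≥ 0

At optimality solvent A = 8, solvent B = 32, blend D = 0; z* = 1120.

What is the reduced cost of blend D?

-8

Check each constraint at x*: labor 120/120 (tight); feedstock 56/59 (slack 3); catalyst 200/200 (tight).
By complementary slackness, y = 0 for the non-binding constraint.
From A_Bᵀ y = c: 3·y_labor + 1·y_catalyst = 8; 3·y_labor + 6·y_catalyst = 33.
→ y_labor = 1 and y_catalyst = 5.
Reduced cost of blend D: c₃ − yᵀa₃ = 4 − (1·2 + 5·2) = 4 − 12 = -8.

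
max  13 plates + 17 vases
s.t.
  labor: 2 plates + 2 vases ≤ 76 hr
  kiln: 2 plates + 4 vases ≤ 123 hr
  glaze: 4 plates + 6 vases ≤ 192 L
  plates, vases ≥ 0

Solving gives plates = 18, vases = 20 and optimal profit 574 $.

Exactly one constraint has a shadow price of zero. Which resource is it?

kiln

labor: 76/76 (binding)
kiln: 116/123 (slack 7)
glaze: 192/192 (binding)
By complementary slackness, a constraint with positive slack has shadow price 0 → kiln.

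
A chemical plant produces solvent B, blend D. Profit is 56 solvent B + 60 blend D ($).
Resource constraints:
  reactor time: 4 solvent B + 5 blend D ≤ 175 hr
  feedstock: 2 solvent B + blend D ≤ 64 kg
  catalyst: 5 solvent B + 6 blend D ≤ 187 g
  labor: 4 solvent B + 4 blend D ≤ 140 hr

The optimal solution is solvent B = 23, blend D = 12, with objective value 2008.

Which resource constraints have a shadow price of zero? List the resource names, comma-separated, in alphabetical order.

feedstock, reactor time

reactor time: 152/175 (slack 23)
feedstock: 58/64 (slack 6)
catalyst: 187/187 (binding)
labor: 140/140 (binding)
By complementary slackness, a constraint with positive slack has shadow price 0 → feedstock, reactor time.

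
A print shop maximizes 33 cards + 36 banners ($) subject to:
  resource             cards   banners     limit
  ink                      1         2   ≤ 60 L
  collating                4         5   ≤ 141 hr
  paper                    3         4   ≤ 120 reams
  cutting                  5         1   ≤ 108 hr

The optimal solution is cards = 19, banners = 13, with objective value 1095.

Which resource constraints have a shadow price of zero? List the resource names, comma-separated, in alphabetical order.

ink, paper

ink: 45/60 (slack 15)
collating: 141/141 (binding)
paper: 109/120 (slack 11)
cutting: 108/108 (binding)
By complementary slackness, a constraint with positive slack has shadow price 0 → ink, paper.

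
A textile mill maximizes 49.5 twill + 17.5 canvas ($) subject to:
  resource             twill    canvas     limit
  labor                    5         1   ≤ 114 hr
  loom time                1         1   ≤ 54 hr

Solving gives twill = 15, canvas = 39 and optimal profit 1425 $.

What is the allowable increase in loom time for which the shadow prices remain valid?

60

Binding constraints: labor, loom time. The basis is B = [[5,1],[1,1]] with det 4.
Per unit increase in loom time, x* moves by d = (-0.25, 1.25).
The basis stays optimal until twill reaches 0; allowable increase = 60 hr.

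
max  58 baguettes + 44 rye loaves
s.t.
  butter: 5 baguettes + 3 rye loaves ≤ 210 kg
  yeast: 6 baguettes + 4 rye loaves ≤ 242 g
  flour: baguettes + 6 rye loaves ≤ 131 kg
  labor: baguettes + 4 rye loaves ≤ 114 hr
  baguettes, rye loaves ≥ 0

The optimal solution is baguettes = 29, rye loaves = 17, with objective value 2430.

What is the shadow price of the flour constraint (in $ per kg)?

At the optimum: butter uses 196 of 210 (slack = 14); yeast uses 242 of 242 (binding); flour uses 131 of 131 (binding); labor uses 97 of 114 (slack = 17).
Since butter, labor are not tight, their duals are 0.
Dual feasibility on the basic columns requires 6·y_yeast + 1·y_flour = 58, 4·y_yeast + 6·y_flour = 44.
→ y_yeast = 9.5 and y_flour = 1.
Shadow price of flour = 1.

1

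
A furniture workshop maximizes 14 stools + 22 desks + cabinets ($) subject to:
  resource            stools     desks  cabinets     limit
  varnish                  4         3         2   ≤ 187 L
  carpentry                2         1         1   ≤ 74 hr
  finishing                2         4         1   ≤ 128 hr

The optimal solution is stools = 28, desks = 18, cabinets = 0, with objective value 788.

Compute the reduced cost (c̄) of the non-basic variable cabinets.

-6

Binding: carpentry and finishing. Non-binding: varnish (21 unused).
By complementary slackness, y = 0 for the non-binding constraint.
From A_Bᵀ y = c: 2·y_carpentry + 2·y_finishing = 14; 1·y_carpentry + 4·y_finishing = 22.
Solving: y_carpentry = 2, y_finishing = 5.
Reduced cost of cabinets: c₃ − yᵀa₃ = 1 − (2·1 + 5·1) = 1 − 7 = -6.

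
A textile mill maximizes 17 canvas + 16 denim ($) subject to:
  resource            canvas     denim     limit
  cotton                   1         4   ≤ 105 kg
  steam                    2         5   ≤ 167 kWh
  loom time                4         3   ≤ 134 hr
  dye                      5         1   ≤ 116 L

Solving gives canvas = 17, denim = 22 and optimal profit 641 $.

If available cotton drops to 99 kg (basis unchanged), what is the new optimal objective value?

635

Binding: cotton and loom time. Non-binding: steam (23 unused), dye (9 unused).
By complementary slackness, y = 0 for the non-binding constraints.
The binding rows give the dual system: 1·y_cotton + 4·y_loom time = 17 and 4·y_cotton + 3·y_loom time = 16.
This yields shadow prices y_cotton = 1, y_loom time = 4.
Δz = y_cotton·Δb = 1 × (-6) = -6, so new z* = 641 − 6 = 635.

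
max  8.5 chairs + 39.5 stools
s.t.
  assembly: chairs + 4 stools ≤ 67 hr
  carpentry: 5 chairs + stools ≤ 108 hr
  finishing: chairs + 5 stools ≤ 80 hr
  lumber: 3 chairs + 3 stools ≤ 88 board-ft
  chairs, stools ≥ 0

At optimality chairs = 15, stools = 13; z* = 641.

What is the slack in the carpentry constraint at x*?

20

carpentry used = 5·15 + 1·13 = 88; slack = 108 − 88 = 20.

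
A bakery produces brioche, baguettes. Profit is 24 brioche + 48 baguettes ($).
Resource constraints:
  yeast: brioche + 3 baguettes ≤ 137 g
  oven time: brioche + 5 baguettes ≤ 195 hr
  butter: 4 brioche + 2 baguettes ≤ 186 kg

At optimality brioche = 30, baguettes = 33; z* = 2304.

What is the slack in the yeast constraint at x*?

yeast used = 1·30 + 3·33 = 129; slack = 137 − 129 = 8.

8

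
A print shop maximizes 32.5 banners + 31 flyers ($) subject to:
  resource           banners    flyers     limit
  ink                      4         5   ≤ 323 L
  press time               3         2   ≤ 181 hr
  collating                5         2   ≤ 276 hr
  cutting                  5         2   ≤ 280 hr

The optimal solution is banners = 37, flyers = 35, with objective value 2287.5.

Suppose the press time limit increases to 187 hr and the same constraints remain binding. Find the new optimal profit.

2320.5

At the optimum: ink uses 323 of 323 (binding); press time uses 181 of 181 (binding); collating uses 255 of 276 (slack = 21); cutting uses 255 of 280 (slack = 25).
Since collating, cutting are not tight, their duals are 0.
From A_Bᵀ y = c: 4·y_ink + 3·y_press time = 32.5; 5·y_ink + 2·y_press time = 31.
Solving: y_ink = 4, y_press time = 5.5.
Δz = y_press time·Δb = 5.5 × (6) = 33, so new z* = 2287.5 + 33 = 2320.5.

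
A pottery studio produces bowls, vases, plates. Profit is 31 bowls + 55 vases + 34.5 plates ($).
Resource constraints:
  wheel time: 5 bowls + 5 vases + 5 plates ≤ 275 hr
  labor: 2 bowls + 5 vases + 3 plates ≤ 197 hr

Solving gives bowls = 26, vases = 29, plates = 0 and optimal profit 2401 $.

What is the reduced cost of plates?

-4.5

Check each constraint at x*: wheel time 275/275 (tight); labor 197/197 (tight).
The binding rows give the dual system: 5·y_wheel time + 2·y_labor = 31 and 5·y_wheel time + 5·y_labor = 55.
This yields shadow prices y_wheel time = 3, y_labor = 8.
Reduced cost of plates: c₃ − yᵀa₃ = 34.5 − (3·5 + 8·3) = 34.5 − 39 = -4.5.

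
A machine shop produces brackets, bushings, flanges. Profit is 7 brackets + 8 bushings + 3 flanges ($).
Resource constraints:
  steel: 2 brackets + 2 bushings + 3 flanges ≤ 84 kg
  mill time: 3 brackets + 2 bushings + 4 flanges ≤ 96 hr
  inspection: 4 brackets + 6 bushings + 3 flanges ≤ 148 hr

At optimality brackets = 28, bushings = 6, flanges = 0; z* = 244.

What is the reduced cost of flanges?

-4

Check each constraint at x*: steel 68/84 (slack 16); mill time 96/96 (tight); inspection 148/148 (tight).
Slack constraints have shadow price 0 (complementary slackness).
The binding rows give the dual system: 3·y_mill time + 4·y_inspection = 7 and 2·y_mill time + 6·y_inspection = 8.
→ y_mill time = 1 and y_inspection = 1.
Reduced cost of flanges: c₃ − yᵀa₃ = 3 − (1·4 + 1·3) = 3 − 7 = -4.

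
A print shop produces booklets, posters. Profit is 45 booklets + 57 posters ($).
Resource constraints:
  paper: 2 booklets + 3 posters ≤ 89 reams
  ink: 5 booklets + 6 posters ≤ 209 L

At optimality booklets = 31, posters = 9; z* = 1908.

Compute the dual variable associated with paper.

Check each constraint at x*: paper 89/89 (tight); ink 209/209 (tight).
The binding rows give the dual system: 2·y_paper + 5·y_ink = 45 and 3·y_paper + 6·y_ink = 57.
This yields shadow prices y_paper = 5, y_ink = 7.
Shadow price of paper = 5.

5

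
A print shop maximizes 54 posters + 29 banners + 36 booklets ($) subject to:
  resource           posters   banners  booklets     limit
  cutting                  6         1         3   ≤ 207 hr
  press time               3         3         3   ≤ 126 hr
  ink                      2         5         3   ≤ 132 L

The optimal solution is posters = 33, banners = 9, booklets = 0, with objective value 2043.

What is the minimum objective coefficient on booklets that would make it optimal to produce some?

At the optimum: cutting uses 207 of 207 (binding); press time uses 126 of 126 (binding); ink uses 111 of 132 (slack = 21).
By complementary slackness, y = 0 for the non-binding constraint.
The binding rows give the dual system: 6·y_cutting + 3·y_press time = 54 and 1·y_cutting + 3·y_press time = 29.
Solving: y_cutting = 5, y_press time = 8.
booklets enters the basis when its profit ≥ yᵀa₃ = 5·3 + 8·3 = 39.

39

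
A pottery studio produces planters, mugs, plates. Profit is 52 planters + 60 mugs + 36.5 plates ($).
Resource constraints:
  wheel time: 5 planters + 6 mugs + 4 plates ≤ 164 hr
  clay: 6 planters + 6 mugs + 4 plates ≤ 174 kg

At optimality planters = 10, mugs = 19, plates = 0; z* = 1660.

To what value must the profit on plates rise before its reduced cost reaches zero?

Both wheel time and clay are binding at x*.
Dual feasibility on the basic columns requires 5·y_wheel time + 6·y_clay = 52, 6·y_wheel time + 6·y_clay = 60.
Solving: y_wheel time = 8, y_clay = 2.
plates enters the basis when its profit ≥ yᵀa₃ = 8·4 + 2·4 = 40.

40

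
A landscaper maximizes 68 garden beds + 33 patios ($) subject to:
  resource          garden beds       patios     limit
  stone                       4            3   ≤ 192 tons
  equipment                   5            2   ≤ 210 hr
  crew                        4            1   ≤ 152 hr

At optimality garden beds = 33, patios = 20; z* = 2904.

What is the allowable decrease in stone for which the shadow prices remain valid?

Binding constraints: stone, crew. The basis is B = [[4,3],[4,1]] with det -8.
Per unit decrease in stone, x* moves by d = (0.125, -0.5).
The basis stays optimal until patios reaches 0; allowable decrease = 40 tons.

40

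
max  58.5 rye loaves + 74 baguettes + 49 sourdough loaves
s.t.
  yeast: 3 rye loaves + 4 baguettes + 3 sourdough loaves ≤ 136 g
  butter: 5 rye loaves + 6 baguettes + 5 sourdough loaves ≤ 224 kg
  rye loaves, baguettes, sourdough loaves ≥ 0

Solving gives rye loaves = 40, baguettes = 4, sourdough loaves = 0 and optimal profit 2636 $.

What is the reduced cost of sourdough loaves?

-9.5

Both yeast and butter are binding at x*.
Dual feasibility on the basic columns requires 3·y_yeast + 5·y_butter = 58.5, 4·y_yeast + 6·y_butter = 74.
→ y_yeast = 9.5 and y_butter = 6.
Reduced cost of sourdough loaves: c₃ − yᵀa₃ = 49 − (9.5·3 + 6·5) = 49 − 58.5 = -9.5.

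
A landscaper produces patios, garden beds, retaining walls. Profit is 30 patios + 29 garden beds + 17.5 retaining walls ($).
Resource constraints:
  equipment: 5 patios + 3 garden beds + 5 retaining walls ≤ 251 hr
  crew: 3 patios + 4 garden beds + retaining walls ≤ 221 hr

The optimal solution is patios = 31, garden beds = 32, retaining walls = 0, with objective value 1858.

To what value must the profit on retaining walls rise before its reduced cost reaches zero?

At the optimum: equipment uses 251 of 251 (binding); crew uses 221 of 221 (binding).
From A_Bᵀ y = c: 5·y_equipment + 3·y_crew = 30; 3·y_equipment + 4·y_crew = 29.
→ y_equipment = 3 and y_crew = 5.
retaining walls enters the basis when its profit ≥ yᵀa₃ = 3·5 + 5·1 = 20.

20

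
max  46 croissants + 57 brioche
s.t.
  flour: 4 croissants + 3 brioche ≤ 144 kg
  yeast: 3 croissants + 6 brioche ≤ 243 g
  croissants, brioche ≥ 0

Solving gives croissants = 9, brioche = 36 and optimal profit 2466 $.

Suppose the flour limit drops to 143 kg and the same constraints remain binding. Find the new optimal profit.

2459

At the optimum: flour uses 144 of 144 (binding); yeast uses 243 of 243 (binding).
The binding rows give the dual system: 4·y_flour + 3·y_yeast = 46 and 3·y_flour + 6·y_yeast = 57.
This yields shadow prices y_flour = 7, y_yeast = 6.
Δz = y_flour·Δb = 7 × (-1) = -7, so new z* = 2466 − 7 = 2459.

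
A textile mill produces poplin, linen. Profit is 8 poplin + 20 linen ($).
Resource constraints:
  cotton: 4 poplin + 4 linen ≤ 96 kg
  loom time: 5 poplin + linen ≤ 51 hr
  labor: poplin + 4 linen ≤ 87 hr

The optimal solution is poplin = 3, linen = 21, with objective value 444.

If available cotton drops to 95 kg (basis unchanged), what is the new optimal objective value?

Binding: cotton and labor. Non-binding: loom time (15 unused).
Slack constraints have shadow price 0 (complementary slackness).
From A_Bᵀ y = c: 4·y_cotton + 1·y_labor = 8; 4·y_cotton + 4·y_labor = 20.
This yields shadow prices y_cotton = 1, y_labor = 4.
Δz = y_cotton·Δb = 1 × (-1) = -1, so new z* = 444 − 1 = 443.

443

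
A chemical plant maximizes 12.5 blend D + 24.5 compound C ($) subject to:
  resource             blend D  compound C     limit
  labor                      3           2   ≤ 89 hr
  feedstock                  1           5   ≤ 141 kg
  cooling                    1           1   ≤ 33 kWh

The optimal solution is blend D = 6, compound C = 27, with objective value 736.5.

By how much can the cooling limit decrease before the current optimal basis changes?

Binding constraints: feedstock, cooling. The basis is B = [[1,5],[1,1]] with det -4.
Per unit decrease in cooling, x* moves by d = (-1.25, 0.25).
The basis stays optimal until blend D reaches 0; allowable decrease = 4.8 kWh.

4.8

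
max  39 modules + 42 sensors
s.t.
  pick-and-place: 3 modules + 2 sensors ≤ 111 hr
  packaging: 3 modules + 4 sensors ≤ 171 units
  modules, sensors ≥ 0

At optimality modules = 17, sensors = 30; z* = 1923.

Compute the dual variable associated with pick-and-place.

5

Check each constraint at x*: pick-and-place 111/111 (tight); packaging 171/171 (tight).
From A_Bᵀ y = c: 3·y_pick-and-place + 3·y_packaging = 39; 2·y_pick-and-place + 4·y_packaging = 42.
→ y_pick-and-place = 5 and y_packaging = 8.
Shadow price of pick-and-place = 5.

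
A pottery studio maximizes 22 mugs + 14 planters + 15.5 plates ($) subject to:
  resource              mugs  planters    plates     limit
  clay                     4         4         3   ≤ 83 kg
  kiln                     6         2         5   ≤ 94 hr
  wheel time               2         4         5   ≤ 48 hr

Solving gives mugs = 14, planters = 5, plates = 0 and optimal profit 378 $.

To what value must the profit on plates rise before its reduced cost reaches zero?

25

At the optimum: clay uses 76 of 83 (slack = 7); kiln uses 94 of 94 (binding); wheel time uses 48 of 48 (binding).
Since clay is not tight, its dual is 0.
From A_Bᵀ y = c: 6·y_kiln + 2·y_wheel time = 22; 2·y_kiln + 4·y_wheel time = 14.
→ y_kiln = 3 and y_wheel time = 2.
plates enters the basis when its profit ≥ yᵀa₃ = 3·5 + 2·5 = 25.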